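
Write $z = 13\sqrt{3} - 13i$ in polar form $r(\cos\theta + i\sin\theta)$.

r = |z| = sqrt(a^2 + b^2) = sqrt((13*sqrt(3))^2 + (-13)^2) = sqrt(507 + 169) = sqrt(676) = 26
θ = arctan(b/a) = arctan(-13/22.5167) (quadrant-adjusted) = 330°
z = 26(cos 330° + i sin 330°)


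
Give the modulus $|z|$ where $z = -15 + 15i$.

|z| = sqrt(a^2 + b^2) = sqrt((-15)^2 + 15^2) = sqrt(450) = sqrt(450)


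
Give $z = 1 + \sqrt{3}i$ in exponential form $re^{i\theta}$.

r = |z| = sqrt((1)^2 + (sqrt(3))^2) = sqrt(1 + 3) = sqrt(4) = 2
θ = arctan(b/a) = arctan(1.7321/1) (quadrant-adjusted) = 60° = π/3
z = 2e^(i*π/3)


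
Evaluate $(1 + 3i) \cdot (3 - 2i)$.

(a1*a2 - b1*b2) + (a1*b2 + b1*a2)i
= (3 - (-6)) + (-2 + 9)i
= 9 + 7i


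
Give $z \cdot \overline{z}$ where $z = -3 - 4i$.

z * conjugate(z) = |z|^2 = a^2 + b^2
= (-3)^2 + (-4)^2 = 25


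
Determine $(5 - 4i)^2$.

(a + bi)^2 = a^2 - b^2 + 2abi
= 5^2 - (-4)^2 + 2*5*(-4)i
= 9 - 40i


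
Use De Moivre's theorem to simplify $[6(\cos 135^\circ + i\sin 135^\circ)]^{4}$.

By De Moivre: z^n = r^n(cos(nθ) + i sin(nθ))
= 6^4(cos(4*135°) + i sin(4*135°))
= 1296(cos 180° + i sin 180°)
= -1296


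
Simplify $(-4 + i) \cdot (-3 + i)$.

(a1*a2 - b1*b2) + (a1*b2 + b1*a2)i
= (12 - 1) + (-4 + (-3))i
= 11 - 7i


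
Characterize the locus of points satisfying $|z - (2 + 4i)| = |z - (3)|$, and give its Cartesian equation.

|z - z1| = |z - z2| means z is equidistant from z1 and z2,
i.e. the perpendicular bisector of the segment from (2, 4) to (3, 0) (midpoint (5/2, 2)).
With z = x + yi, square both sides:
(x - 2)^2 + (y - 4)^2 = (x - 3)^2 + (y - 0)^2
The x^2 and y^2 terms cancel: 2x + (-8)y = 9 - 20 = -11
Simplify: 2x - 8y = -11
Locus: Perpendicular bisector of the segment from (2, 4) to (3, 0): the line 2x - 8y = -11


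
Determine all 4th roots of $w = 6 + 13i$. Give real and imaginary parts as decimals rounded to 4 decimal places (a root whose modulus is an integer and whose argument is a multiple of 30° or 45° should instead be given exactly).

|w| = sqrt(205) ≈ 14.317821, arg(w) ≈ 65.224859°
Root modulus = sqrt(205)^(1/4) ≈ 1.945222
Root arguments: θ_k = (arg(w) + 360°k)/4 for k = 0, 1, ..., 3
Compute each root as (root modulus)(cos θ_k + i sin θ_k) using full-precision intermediates, then round to 4 decimal places.
Roots: 1.8670 + 0.5462i, -0.5462 + 1.8670i, -1.8670 - 0.5462i, 0.5462 - 1.8670i


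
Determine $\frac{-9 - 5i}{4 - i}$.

Multiply numerator and denominator by conjugate (4 + i):
= (-9 - 5i)(4 + i) / (4^2 + (-1)^2)
= (-31 - 29i) / 17
= -31/17 - (29/17)i


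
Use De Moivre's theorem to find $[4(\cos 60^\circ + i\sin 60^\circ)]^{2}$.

By De Moivre: z^n = r^n(cos(nθ) + i sin(nθ))
= 4^2(cos(2*60°) + i sin(2*60°))
= 16(cos 120° + i sin 120°)
= -8 + 8*sqrt(3)i


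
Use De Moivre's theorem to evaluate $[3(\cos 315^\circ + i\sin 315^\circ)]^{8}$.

By De Moivre: z^n = r^n(cos(nθ) + i sin(nθ))
= 3^8(cos(8*315°) + i sin(8*315°))
= 6561(cos 0° + i sin 0°)
= 6561


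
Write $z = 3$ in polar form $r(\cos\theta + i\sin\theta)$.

r = |z| = sqrt(a^2 + b^2) = sqrt((3)^2 + (0)^2) = sqrt(9 + 0) = sqrt(9) = 3
b = 0 and a > 0, so z lies on the positive real axis: θ = 0°
z = 3(cos 0° + i sin 0°)


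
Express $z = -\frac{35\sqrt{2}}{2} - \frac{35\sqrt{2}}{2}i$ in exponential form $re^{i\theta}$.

r = |z| = sqrt((-35*sqrt(2)/2)^2 + (-35*sqrt(2)/2)^2) = sqrt(1225/2 + 1225/2) = sqrt(1225) = 35
θ = arctan(b/a) = arctan(-24.7487/-24.7487) (quadrant-adjusted) = 225° = 5π/4
z = 35e^(i*5π/4)


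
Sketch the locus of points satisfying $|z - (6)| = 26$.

|z - z0| = r describes a circle centered at z0 with radius r
Here z0 = 6 and r = 26
Locus: Circle centered at (6, 0) with radius 26


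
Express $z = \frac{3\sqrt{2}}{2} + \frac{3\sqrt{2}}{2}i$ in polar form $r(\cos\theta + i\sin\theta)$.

r = |z| = sqrt(a^2 + b^2) = sqrt((3*sqrt(2)/2)^2 + (3*sqrt(2)/2)^2) = sqrt(9/2 + 9/2) = sqrt(9) = 3
θ = arctan(b/a) = arctan(2.1213/2.1213) (quadrant-adjusted) = 45°
z = 3(cos 45° + i sin 45°)


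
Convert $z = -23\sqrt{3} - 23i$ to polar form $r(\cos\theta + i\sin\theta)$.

r = |z| = sqrt(a^2 + b^2) = sqrt((-23*sqrt(3))^2 + (-23)^2) = sqrt(1587 + 529) = sqrt(2116) = 46
θ = arctan(b/a) = arctan(-23/-39.8372) (quadrant-adjusted) = 210°
z = 46(cos 210° + i sin 210°)


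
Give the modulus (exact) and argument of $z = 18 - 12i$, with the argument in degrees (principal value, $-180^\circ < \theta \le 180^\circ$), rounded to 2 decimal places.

|z| = sqrt(18^2 + (-12)^2) = sqrt(468)
arg(z) = arctan(b/a) = arctan(-12/18) (quadrant-adjusted) = -33.69°


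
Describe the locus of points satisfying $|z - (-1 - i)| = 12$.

|z - z0| = r describes a circle centered at z0 with radius r
Here z0 = -1 - i and r = 12
Locus: Circle centered at (-1, -1) with radius 12


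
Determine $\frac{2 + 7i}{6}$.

Divisor is real, so divide each part by 6:
= 1/3 + (7/6)i


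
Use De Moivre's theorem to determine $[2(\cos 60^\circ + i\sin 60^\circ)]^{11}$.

By De Moivre: z^n = r^n(cos(nθ) + i sin(nθ))
= 2^11(cos(11*60°) + i sin(11*60°))
= 2048(cos 300° + i sin 300°)
= 1024 - 1024*sqrt(3)i


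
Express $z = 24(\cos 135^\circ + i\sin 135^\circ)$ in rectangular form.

a = r cos θ = 24 * -sqrt(2)/2 = -12*sqrt(2)
b = r sin θ = 24 * sqrt(2)/2 = 12*sqrt(2)
z = -12*sqrt(2) + 12*sqrt(2)i


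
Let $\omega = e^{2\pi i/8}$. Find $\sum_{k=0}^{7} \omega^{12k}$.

Let ζ = ω^12 = e^(2πi·12/8). Since 8 ∤ 12, ζ ≠ 1.
Sum = Σ_{k=0}^{7} ζ^k = (ζ^8 - 1)/(ζ - 1) = (ω^{12·8} - 1)/(ζ - 1) = (1 - 1)/(ζ - 1) = 0


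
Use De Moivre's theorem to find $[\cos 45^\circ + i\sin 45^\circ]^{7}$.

By De Moivre: z^n = r^n(cos(nθ) + i sin(nθ))
= 1^7(cos(7*45°) + i sin(7*45°))
= 1(cos 315° + i sin 315°)
= sqrt(2)/2 - (sqrt(2)/2)i


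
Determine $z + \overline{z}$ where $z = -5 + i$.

z + conjugate(z) = (a + bi) + (a - bi) = 2a
= 2 * (-5) = -10


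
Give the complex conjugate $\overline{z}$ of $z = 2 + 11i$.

If z = a + bi, then conjugate(z) = a - bi
conjugate(2 + 11i) = 2 - 11i


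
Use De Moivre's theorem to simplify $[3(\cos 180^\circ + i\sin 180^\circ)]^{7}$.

By De Moivre: z^n = r^n(cos(nθ) + i sin(nθ))
= 3^7(cos(7*180°) + i sin(7*180°))
= 2187(cos 180° + i sin 180°)
= -2187


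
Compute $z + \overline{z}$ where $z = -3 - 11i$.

z + conjugate(z) = (a + bi) + (a - bi) = 2a
= 2 * (-3) = -6


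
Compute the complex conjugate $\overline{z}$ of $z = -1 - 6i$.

If z = a + bi, then conjugate(z) = a - bi
conjugate(-1 - 6i) = -1 + 6i


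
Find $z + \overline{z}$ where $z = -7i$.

z + conjugate(z) = (a + bi) + (a - bi) = 2a
= 2 * 0 = 0


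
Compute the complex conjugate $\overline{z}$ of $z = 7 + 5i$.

If z = a + bi, then conjugate(z) = a - bi
conjugate(7 + 5i) = 7 - 5i


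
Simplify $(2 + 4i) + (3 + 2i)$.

(2 + 3) + (4 + 2)i = 5 + 6i


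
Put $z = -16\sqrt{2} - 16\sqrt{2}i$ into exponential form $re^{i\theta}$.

r = |z| = sqrt((-16*sqrt(2))^2 + (-16*sqrt(2))^2) = sqrt(512 + 512) = sqrt(1024) = 32
θ = arctan(b/a) = arctan(-22.6274/-22.6274) (quadrant-adjusted) = -135° = -3π/4
z = 32e^(-i*3π/4)


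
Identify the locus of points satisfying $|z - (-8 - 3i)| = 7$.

|z - z0| = r describes a circle centered at z0 with radius r
Here z0 = -8 - 3i and r = 7
Locus: Circle centered at (-8, -3) with radius 7


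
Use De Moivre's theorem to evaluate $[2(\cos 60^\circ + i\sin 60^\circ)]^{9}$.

By De Moivre: z^n = r^n(cos(nθ) + i sin(nθ))
= 2^9(cos(9*60°) + i sin(9*60°))
= 512(cos 180° + i sin 180°)
= -512


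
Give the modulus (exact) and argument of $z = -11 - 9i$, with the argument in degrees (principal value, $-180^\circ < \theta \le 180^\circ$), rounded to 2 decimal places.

|z| = sqrt((-11)^2 + (-9)^2) = sqrt(202)
arg(z) = arctan(b/a) = arctan(-9/-11) (quadrant-adjusted) = -140.71°


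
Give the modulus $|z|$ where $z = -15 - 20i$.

|z| = sqrt(a^2 + b^2) = sqrt((-15)^2 + (-20)^2) = sqrt(625) = 25


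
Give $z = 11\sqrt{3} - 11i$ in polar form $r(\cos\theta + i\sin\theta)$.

r = |z| = sqrt(a^2 + b^2) = sqrt((11*sqrt(3))^2 + (-11)^2) = sqrt(363 + 121) = sqrt(484) = 22
θ = arctan(b/a) = arctan(-11/19.0526) (quadrant-adjusted) = 330°
z = 22(cos 330° + i sin 330°)


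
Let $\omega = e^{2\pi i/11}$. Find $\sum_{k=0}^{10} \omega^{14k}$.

Let ζ = ω^14 = e^(2πi·14/11). Since 11 ∤ 14, ζ ≠ 1.
Sum = Σ_{k=0}^{10} ζ^k = (ζ^11 - 1)/(ζ - 1) = (ω^{14·11} - 1)/(ζ - 1) = (1 - 1)/(ζ - 1) = 0


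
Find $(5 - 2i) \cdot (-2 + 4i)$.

(a1*a2 - b1*b2) + (a1*b2 + b1*a2)i
= (-10 - (-8)) + (20 + 4)i
= -2 + 24i


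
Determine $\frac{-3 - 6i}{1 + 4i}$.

Multiply numerator and denominator by conjugate (1 - 4i):
= (-3 - 6i)(1 - 4i) / (1^2 + 4^2)
= (-27 + 6i) / 17
= -27/17 + (6/17)i


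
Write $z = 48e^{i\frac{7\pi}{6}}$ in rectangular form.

a = r cos θ = 48 * -sqrt(3)/2 = -24*sqrt(3)
b = r sin θ = 48 * -1/2 = -24
z = -24*sqrt(3) - 24i


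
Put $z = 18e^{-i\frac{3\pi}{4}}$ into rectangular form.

a = r cos θ = 18 * -sqrt(2)/2 = -9*sqrt(2)
b = r sin θ = 18 * -sqrt(2)/2 = -9*sqrt(2)
z = -9*sqrt(2) - 9*sqrt(2)i


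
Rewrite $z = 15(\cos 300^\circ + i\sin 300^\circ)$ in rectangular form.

a = r cos θ = 15 * 1/2 = 15/2
b = r sin θ = 15 * -sqrt(3)/2 = -15*sqrt(3)/2
z = 15/2 - (15*sqrt(3)/2)i


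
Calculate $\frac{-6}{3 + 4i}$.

Multiply numerator and denominator by conjugate (3 - 4i):
= (-6)(3 - 4i) / (3^2 + 4^2)
= (-18 + 24i) / 25
= -18/25 + (24/25)i


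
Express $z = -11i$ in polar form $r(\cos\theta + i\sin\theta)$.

r = |z| = sqrt(a^2 + b^2) = sqrt((0)^2 + (-11)^2) = sqrt(0 + 121) = sqrt(121) = 11
a = 0 and b < 0, so z lies on the negative imaginary axis: θ = 270°
z = 11(cos 270° + i sin 270°)


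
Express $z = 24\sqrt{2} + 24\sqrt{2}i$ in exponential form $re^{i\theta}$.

r = |z| = sqrt((24*sqrt(2))^2 + (24*sqrt(2))^2) = sqrt(1152 + 1152) = sqrt(2304) = 48
θ = arctan(b/a) = arctan(33.9411/33.9411) (quadrant-adjusted) = 45° = π/4
z = 48e^(i*π/4)


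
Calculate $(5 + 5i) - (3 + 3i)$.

(5 - 3) + (5 - 3)i = 2 + 2i


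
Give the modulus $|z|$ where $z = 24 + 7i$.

|z| = sqrt(a^2 + b^2) = sqrt(24^2 + 7^2) = sqrt(625) = 25


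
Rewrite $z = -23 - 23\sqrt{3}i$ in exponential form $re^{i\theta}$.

r = |z| = sqrt((-23)^2 + (-23*sqrt(3))^2) = sqrt(529 + 1587) = sqrt(2116) = 46
θ = arctan(b/a) = arctan(-39.8372/-23) (quadrant-adjusted) = 240° = 4π/3
z = 46e^(i*4π/3)


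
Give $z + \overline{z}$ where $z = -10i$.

z + conjugate(z) = (a + bi) + (a - bi) = 2a
= 2 * 0 = 0


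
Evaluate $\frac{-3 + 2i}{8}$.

Divisor is real, so divide each part by 8:
= -3/8 + (1/4)i


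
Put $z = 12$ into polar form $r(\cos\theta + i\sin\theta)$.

r = |z| = sqrt(a^2 + b^2) = sqrt((12)^2 + (0)^2) = sqrt(144 + 0) = sqrt(144) = 12
b = 0 and a > 0, so z lies on the positive real axis: θ = 0°
z = 12(cos 0° + i sin 0°)


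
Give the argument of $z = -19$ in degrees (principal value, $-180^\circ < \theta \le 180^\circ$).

b = 0 and a < 0, so z lies on the negative real axis: θ = 180°


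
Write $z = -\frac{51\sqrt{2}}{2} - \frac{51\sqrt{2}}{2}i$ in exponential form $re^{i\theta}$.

r = |z| = sqrt((-51*sqrt(2)/2)^2 + (-51*sqrt(2)/2)^2) = sqrt(2601/2 + 2601/2) = sqrt(2601) = 51
θ = arctan(b/a) = arctan(-36.0624/-36.0624) (quadrant-adjusted) = 225° = 5π/4
z = 51e^(i*5π/4)


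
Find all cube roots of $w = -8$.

|w| = 8, arg(w) = 180°
Root modulus = 8^(1/3) = 2
Root arguments: θ_k = (180° + 360°k)/3 for k = 0, 1, ..., 2
Roots: 1 + sqrt(3)i, -2, 1 - sqrt(3)i


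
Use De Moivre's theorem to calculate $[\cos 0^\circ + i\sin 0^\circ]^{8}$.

By De Moivre: z^n = r^n(cos(nθ) + i sin(nθ))
= 1^8(cos(8*0°) + i sin(8*0°))
= 1(cos 0° + i sin 0°)
= 1


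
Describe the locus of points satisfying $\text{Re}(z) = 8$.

Re(z) = x where z = x + yi; the equation x = 8 is satisfied by all points with that x-coordinate
Locus: Vertical line x = 8


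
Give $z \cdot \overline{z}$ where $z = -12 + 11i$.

z * conjugate(z) = |z|^2 = a^2 + b^2
= (-12)^2 + 11^2 = 265


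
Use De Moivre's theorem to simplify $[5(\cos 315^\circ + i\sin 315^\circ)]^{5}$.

By De Moivre: z^n = r^n(cos(nθ) + i sin(nθ))
= 5^5(cos(5*315°) + i sin(5*315°))
= 3125(cos 135° + i sin 135°)
= -3125*sqrt(2)/2 + (3125*sqrt(2)/2)i


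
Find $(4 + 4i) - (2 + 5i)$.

(4 - 2) + (4 - 5)i = 2 - i


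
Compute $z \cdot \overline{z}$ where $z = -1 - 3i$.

z * conjugate(z) = |z|^2 = a^2 + b^2
= (-1)^2 + (-3)^2 = 10


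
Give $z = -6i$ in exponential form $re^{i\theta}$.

r = |z| = sqrt((0)^2 + (-6)^2) = sqrt(0 + 36) = sqrt(36) = 6
a = 0 and b < 0, so z lies on the negative imaginary axis: θ = -90° = -π/2
z = 6e^(-i*π/2)


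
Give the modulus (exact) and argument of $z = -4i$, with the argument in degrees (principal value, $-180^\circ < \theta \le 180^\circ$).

|z| = sqrt(0^2 + (-4)^2) = 4
a = 0 and b < 0, so z lies on the negative imaginary axis: arg(z) = -90°


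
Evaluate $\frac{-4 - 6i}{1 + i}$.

Multiply numerator and denominator by conjugate (1 - i):
= (-4 - 6i)(1 - i) / (1^2 + 1^2)
= (-10 - 2i) / 2
= -5 - i


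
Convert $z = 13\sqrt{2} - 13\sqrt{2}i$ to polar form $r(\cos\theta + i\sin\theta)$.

r = |z| = sqrt(a^2 + b^2) = sqrt((13*sqrt(2))^2 + (-13*sqrt(2))^2) = sqrt(338 + 338) = sqrt(676) = 26
θ = arctan(b/a) = arctan(-18.3848/18.3848) (quadrant-adjusted) = 315°
z = 26(cos 315° + i sin 315°)


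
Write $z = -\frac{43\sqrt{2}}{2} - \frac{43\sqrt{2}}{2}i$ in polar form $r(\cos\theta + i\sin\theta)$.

r = |z| = sqrt(a^2 + b^2) = sqrt((-43*sqrt(2)/2)^2 + (-43*sqrt(2)/2)^2) = sqrt(1849/2 + 1849/2) = sqrt(1849) = 43
θ = arctan(b/a) = arctan(-30.4056/-30.4056) (quadrant-adjusted) = 225°
z = 43(cos 225° + i sin 225°)


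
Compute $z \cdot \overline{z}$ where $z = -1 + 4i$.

z * conjugate(z) = |z|^2 = a^2 + b^2
= (-1)^2 + 4^2 = 17


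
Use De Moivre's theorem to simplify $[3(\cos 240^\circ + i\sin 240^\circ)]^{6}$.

By De Moivre: z^n = r^n(cos(nθ) + i sin(nθ))
= 3^6(cos(6*240°) + i sin(6*240°))
= 729(cos 0° + i sin 0°)
= 729


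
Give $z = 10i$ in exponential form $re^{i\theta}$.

r = |z| = sqrt((0)^2 + (10)^2) = sqrt(0 + 100) = sqrt(100) = 10
a = 0 and b > 0, so z lies on the positive imaginary axis: θ = 90° = π/2
z = 10e^(i*π/2)


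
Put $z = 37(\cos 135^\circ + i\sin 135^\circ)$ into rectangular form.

a = r cos θ = 37 * -sqrt(2)/2 = -37*sqrt(2)/2
b = r sin θ = 37 * sqrt(2)/2 = 37*sqrt(2)/2
z = -37*sqrt(2)/2 + (37*sqrt(2)/2)i


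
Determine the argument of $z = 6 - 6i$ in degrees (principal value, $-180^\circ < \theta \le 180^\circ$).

θ = arctan(b/a) = arctan(-6/6) (quadrant-adjusted) = -45°


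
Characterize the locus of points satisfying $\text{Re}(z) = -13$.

Re(z) = x where z = x + yi; the equation x = -13 is satisfied by all points with that x-coordinate
Locus: Vertical line x = -13


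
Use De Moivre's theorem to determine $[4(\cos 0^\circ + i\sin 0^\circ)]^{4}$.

By De Moivre: z^n = r^n(cos(nθ) + i sin(nθ))
= 4^4(cos(4*0°) + i sin(4*0°))
= 256(cos 0° + i sin 0°)
= 256


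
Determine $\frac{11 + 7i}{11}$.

Divisor is real, so divide each part by 11:
= 1 + (7/11)i


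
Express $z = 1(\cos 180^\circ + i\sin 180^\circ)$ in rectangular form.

a = r cos θ = 1 * -1 = -1
b = r sin θ = 1 * 0 = 0
z = -1


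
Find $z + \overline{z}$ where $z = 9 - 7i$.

z + conjugate(z) = (a + bi) + (a - bi) = 2a
= 2 * 9 = 18


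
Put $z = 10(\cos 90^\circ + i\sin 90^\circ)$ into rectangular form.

a = r cos θ = 10 * 0 = 0
b = r sin θ = 10 * 1 = 10
z = 10i


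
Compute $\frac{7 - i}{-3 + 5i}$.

Multiply numerator and denominator by conjugate (-3 - 5i):
= (7 - i)(-3 - 5i) / ((-3)^2 + 5^2)
= (-26 - 32i) / 34
Divide through by 2: (-13 - 16i) / 17
= -13/17 - (16/17)i


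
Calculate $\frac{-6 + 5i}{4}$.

Divisor is real, so divide each part by 4:
= -3/2 + (5/4)i


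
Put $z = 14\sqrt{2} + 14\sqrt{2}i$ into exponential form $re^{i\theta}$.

r = |z| = sqrt((14*sqrt(2))^2 + (14*sqrt(2))^2) = sqrt(392 + 392) = sqrt(784) = 28
θ = arctan(b/a) = arctan(19.799/19.799) (quadrant-adjusted) = 45° = π/4
z = 28e^(i*π/4)


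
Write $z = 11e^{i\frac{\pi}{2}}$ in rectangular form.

a = r cos θ = 11 * 0 = 0
b = r sin θ = 11 * 1 = 11
z = 11i


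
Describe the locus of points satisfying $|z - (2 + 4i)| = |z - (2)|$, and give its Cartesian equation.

|z - z1| = |z - z2| means z is equidistant from z1 and z2,
i.e. the perpendicular bisector of the segment from (2, 4) to (2, 0) (midpoint (2, 2)).
With z = x + yi, square both sides:
(x - 2)^2 + (y - 4)^2 = (x - 2)^2 + (y - 0)^2
The x^2 and y^2 terms cancel: 0x + (-8)y = 4 - 20 = -16
Simplify: y = 2
Locus: Perpendicular bisector of the segment from (2, 4) to (2, 0): the line y = 2


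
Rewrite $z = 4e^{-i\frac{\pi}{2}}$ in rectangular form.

a = r cos θ = 4 * 0 = 0
b = r sin θ = 4 * -1 = -4
z = -4i


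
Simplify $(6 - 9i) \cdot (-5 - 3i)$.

(a1*a2 - b1*b2) + (a1*b2 + b1*a2)i
= (-30 - 27) + (-18 + 45)i
= -57 + 27i


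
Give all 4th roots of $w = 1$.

|w| = 1, arg(w) = 0°
Root modulus = 1^(1/4) = 1
Root arguments: θ_k = (0° + 360°k)/4 for k = 0, 1, ..., 3
Roots: 1, i, -1, -i


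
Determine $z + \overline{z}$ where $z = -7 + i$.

z + conjugate(z) = (a + bi) + (a - bi) = 2a
= 2 * (-7) = -14


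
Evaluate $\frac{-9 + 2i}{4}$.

Divisor is real, so divide each part by 4:
= -9/4 + (1/2)i


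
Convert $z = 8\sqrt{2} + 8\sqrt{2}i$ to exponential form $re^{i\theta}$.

r = |z| = sqrt((8*sqrt(2))^2 + (8*sqrt(2))^2) = sqrt(128 + 128) = sqrt(256) = 16
θ = arctan(b/a) = arctan(11.3137/11.3137) (quadrant-adjusted) = 45° = π/4
z = 16e^(i*π/4)


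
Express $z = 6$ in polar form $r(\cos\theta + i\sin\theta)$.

r = |z| = sqrt(a^2 + b^2) = sqrt((6)^2 + (0)^2) = sqrt(36 + 0) = sqrt(36) = 6
b = 0 and a > 0, so z lies on the positive real axis: θ = 0°
z = 6(cos 0° + i sin 0°)


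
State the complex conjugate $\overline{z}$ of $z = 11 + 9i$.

If z = a + bi, then conjugate(z) = a - bi
conjugate(11 + 9i) = 11 - 9i


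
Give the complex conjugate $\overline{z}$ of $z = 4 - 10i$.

If z = a + bi, then conjugate(z) = a - bi
conjugate(4 - 10i) = 4 + 10i


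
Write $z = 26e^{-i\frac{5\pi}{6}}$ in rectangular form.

a = r cos θ = 26 * -sqrt(3)/2 = -13*sqrt(3)
b = r sin θ = 26 * -1/2 = -13
z = -13*sqrt(3) - 13i


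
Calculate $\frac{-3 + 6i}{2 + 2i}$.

Multiply numerator and denominator by conjugate (2 - 2i):
= (-3 + 6i)(2 - 2i) / (2^2 + 2^2)
= (6 + 18i) / 8
Divide through by 2: (3 + 9i) / 4
= 3/4 + (9/4)i


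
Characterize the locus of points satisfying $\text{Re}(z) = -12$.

Re(z) = x where z = x + yi; the equation x = -12 is satisfied by all points with that x-coordinate
Locus: Vertical line x = -12


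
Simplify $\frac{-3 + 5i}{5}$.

Divisor is real, so divide each part by 5:
= -3/5 + i


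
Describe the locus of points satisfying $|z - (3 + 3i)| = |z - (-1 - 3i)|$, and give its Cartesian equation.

|z - z1| = |z - z2| means z is equidistant from z1 and z2,
i.e. the perpendicular bisector of the segment from (3, 3) to (-1, -3) (midpoint (1, 0)).
With z = x + yi, square both sides:
(x - 3)^2 + (y - 3)^2 = (x - (-1))^2 + (y - (-3))^2
The x^2 and y^2 terms cancel: -8x + (-12)y = 10 - 18 = -8
Simplify: 2x + 3y = 2
Locus: Perpendicular bisector of the segment from (3, 3) to (-1, -3): the line 2x + 3y = 2


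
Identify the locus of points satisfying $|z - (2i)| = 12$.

|z - z0| = r describes a circle centered at z0 with radius r
Here z0 = 2i and r = 12
Locus: Circle centered at (0, 2) with radius 12


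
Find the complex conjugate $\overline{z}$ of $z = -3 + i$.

If z = a + bi, then conjugate(z) = a - bi
conjugate(-3 + i) = -3 - i


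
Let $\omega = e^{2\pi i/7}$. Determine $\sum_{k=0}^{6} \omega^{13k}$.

Let ζ = ω^13 = e^(2πi·13/7). Since 7 ∤ 13, ζ ≠ 1.
Sum = Σ_{k=0}^{6} ζ^k = (ζ^7 - 1)/(ζ - 1) = (ω^{13·7} - 1)/(ζ - 1) = (1 - 1)/(ζ - 1) = 0


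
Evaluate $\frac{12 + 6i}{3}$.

Divisor is real, so divide each part by 3:
= 4 + 2i


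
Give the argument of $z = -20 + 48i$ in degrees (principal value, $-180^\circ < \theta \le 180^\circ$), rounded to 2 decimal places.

θ = arctan(b/a) = arctan(48/-20) (quadrant-adjusted) = 112.62°


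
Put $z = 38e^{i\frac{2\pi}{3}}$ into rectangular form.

a = r cos θ = 38 * -1/2 = -19
b = r sin θ = 38 * sqrt(3)/2 = 19*sqrt(3)
z = -19 + 19*sqrt(3)i


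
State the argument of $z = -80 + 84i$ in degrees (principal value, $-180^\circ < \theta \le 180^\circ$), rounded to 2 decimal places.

θ = arctan(b/a) = arctan(84/-80) (quadrant-adjusted) = 133.60°


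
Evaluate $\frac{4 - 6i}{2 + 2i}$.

Multiply numerator and denominator by conjugate (2 - 2i):
= (4 - 6i)(2 - 2i) / (2^2 + 2^2)
= (-4 - 20i) / 8
Divide through by 4: (-1 - 5i) / 2
= -1/2 - (5/2)i


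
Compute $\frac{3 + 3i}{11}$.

Divisor is real, so divide each part by 11:
= 3/11 + (3/11)i


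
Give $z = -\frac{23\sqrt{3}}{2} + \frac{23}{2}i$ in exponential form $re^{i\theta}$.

r = |z| = sqrt((-23*sqrt(3)/2)^2 + (23/2)^2) = sqrt(1587/4 + 529/4) = sqrt(529) = 23
θ = arctan(b/a) = arctan(11.5/-19.9186) (quadrant-adjusted) = 150° = 5π/6
z = 23e^(i*5π/6)


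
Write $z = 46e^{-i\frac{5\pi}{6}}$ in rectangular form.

a = r cos θ = 46 * -sqrt(3)/2 = -23*sqrt(3)
b = r sin θ = 46 * -1/2 = -23
z = -23*sqrt(3) - 23i


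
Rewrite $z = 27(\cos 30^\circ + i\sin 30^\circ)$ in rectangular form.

a = r cos θ = 27 * sqrt(3)/2 = 27*sqrt(3)/2
b = r sin θ = 27 * 1/2 = 27/2
z = 27*sqrt(3)/2 + (27/2)i


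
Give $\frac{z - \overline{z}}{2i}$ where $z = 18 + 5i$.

z - conjugate(z) = 2bi
(z - conjugate(z))/(2i) = 2bi/(2i) = b = 5


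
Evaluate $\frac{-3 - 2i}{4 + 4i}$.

Multiply numerator and denominator by conjugate (4 - 4i):
= (-3 - 2i)(4 - 4i) / (4^2 + 4^2)
= (-20 + 4i) / 32
Divide through by 4: (-5 + i) / 8
= -5/8 + (1/8)i


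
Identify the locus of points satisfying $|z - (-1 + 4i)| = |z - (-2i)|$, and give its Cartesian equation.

|z - z1| = |z - z2| means z is equidistant from z1 and z2,
i.e. the perpendicular bisector of the segment from (-1, 4) to (0, -2) (midpoint (-1/2, 1)).
With z = x + yi, square both sides:
(x - (-1))^2 + (y - 4)^2 = (x - 0)^2 + (y - (-2))^2
The x^2 and y^2 terms cancel: 2x + (-12)y = 4 - 17 = -13
Simplify: 2x - 12y = -13
Locus: Perpendicular bisector of the segment from (-1, 4) to (0, -2): the line 2x - 12y = -13


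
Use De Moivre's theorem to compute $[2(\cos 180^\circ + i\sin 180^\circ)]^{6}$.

By De Moivre: z^n = r^n(cos(nθ) + i sin(nθ))
= 2^6(cos(6*180°) + i sin(6*180°))
= 64(cos 0° + i sin 0°)
= 64


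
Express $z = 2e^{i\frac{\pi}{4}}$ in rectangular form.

a = r cos θ = 2 * sqrt(2)/2 = sqrt(2)
b = r sin θ = 2 * sqrt(2)/2 = sqrt(2)
z = sqrt(2) + sqrt(2)i


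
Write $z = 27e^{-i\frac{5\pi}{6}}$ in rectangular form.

a = r cos θ = 27 * -sqrt(3)/2 = -27*sqrt(3)/2
b = r sin θ = 27 * -1/2 = -27/2
z = -27*sqrt(3)/2 - (27/2)i


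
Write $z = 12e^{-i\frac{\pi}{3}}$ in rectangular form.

a = r cos θ = 12 * 1/2 = 6
b = r sin θ = 12 * -sqrt(3)/2 = -6*sqrt(3)
z = 6 - 6*sqrt(3)i


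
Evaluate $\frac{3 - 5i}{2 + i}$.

Multiply numerator and denominator by conjugate (2 - i):
= (3 - 5i)(2 - i) / (2^2 + 1^2)
= (1 - 13i) / 5
= 1/5 - (13/5)i


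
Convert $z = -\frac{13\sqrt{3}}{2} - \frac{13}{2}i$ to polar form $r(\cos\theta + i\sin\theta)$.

r = |z| = sqrt(a^2 + b^2) = sqrt((-13*sqrt(3)/2)^2 + (-13/2)^2) = sqrt(507/4 + 169/4) = sqrt(169) = 13
θ = arctan(b/a) = arctan(-6.5/-11.2583) (quadrant-adjusted) = 210°
z = 13(cos 210° + i sin 210°)


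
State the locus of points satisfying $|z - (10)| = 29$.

|z - z0| = r describes a circle centered at z0 with radius r
Here z0 = 10 and r = 29
Locus: Circle centered at (10, 0) with radius 29


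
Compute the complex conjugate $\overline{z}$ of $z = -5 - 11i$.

If z = a + bi, then conjugate(z) = a - bi
conjugate(-5 - 11i) = -5 + 11i


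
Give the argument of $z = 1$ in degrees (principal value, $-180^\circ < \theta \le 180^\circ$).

b = 0 and a > 0, so z lies on the positive real axis: θ = 0°


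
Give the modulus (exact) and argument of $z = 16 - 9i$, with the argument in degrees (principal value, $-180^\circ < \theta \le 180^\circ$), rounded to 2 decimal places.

|z| = sqrt(16^2 + (-9)^2) = sqrt(337)
arg(z) = arctan(b/a) = arctan(-9/16) (quadrant-adjusted) = -29.36°


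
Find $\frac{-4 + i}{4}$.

Divisor is real, so divide each part by 4:
= -1 + (1/4)i


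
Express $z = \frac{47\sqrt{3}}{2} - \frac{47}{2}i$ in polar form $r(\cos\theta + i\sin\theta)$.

r = |z| = sqrt(a^2 + b^2) = sqrt((47*sqrt(3)/2)^2 + (-47/2)^2) = sqrt(6627/4 + 2209/4) = sqrt(2209) = 47
θ = arctan(b/a) = arctan(-23.5/40.7032) (quadrant-adjusted) = 330°
z = 47(cos 330° + i sin 330°)


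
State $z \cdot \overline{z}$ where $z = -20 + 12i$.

z * conjugate(z) = |z|^2 = a^2 + b^2
= (-20)^2 + 12^2 = 544


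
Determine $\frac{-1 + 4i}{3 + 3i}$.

Multiply numerator and denominator by conjugate (3 - 3i):
= (-1 + 4i)(3 - 3i) / (3^2 + 3^2)
= (9 + 15i) / 18
Divide through by 3: (3 + 5i) / 6
= 1/2 + (5/6)i


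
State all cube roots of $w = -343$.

|w| = 343, arg(w) = 180°
Root modulus = 343^(1/3) = 7
Root arguments: θ_k = (180° + 360°k)/3 for k = 0, 1, ..., 2
Roots: 7/2 + (7*sqrt(3)/2)i, -7, 7/2 - (7*sqrt(3)/2)i


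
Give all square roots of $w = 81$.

|w| = 81, arg(w) = 0°
Root modulus = 81^(1/2) = 9
Root arguments: θ_k = (0° + 360°k)/2 for k = 0, 1, ..., 1
Roots: 9, -9


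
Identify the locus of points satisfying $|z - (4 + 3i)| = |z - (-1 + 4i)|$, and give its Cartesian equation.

|z - z1| = |z - z2| means z is equidistant from z1 and z2,
i.e. the perpendicular bisector of the segment from (4, 3) to (-1, 4) (midpoint (3/2, 7/2)).
With z = x + yi, square both sides:
(x - 4)^2 + (y - 3)^2 = (x - (-1))^2 + (y - 4)^2
The x^2 and y^2 terms cancel: -10x + 2y = 17 - 25 = -8
Simplify: 5x - y = 4
Locus: Perpendicular bisector of the segment from (4, 3) to (-1, 4): the line 5x - y = 4


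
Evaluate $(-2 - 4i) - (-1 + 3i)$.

(-2 - (-1)) + (-4 - 3)i = -1 - 7i


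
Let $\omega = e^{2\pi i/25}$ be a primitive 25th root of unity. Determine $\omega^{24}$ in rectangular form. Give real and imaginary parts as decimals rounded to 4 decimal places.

ω^24 = e^(2πi·24/25) = e^(i·48π/25)
= cos(48π/25) + i sin(48π/25)
= 0.9686 - 0.2487i


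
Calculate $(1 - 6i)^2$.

(a + bi)^2 = a^2 - b^2 + 2abi
= 1^2 - (-6)^2 + 2*1*(-6)i
= -35 - 12i


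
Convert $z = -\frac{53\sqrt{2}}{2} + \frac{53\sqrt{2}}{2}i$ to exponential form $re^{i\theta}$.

r = |z| = sqrt((-53*sqrt(2)/2)^2 + (53*sqrt(2)/2)^2) = sqrt(2809/2 + 2809/2) = sqrt(2809) = 53
θ = arctan(b/a) = arctan(37.4767/-37.4767) (quadrant-adjusted) = 135° = 3π/4
z = 53e^(i*3π/4)


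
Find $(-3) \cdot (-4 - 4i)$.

(a1*a2 - b1*b2) + (a1*b2 + b1*a2)i
= (12 - 0) + (12 + 0)i
= 12 + 12i


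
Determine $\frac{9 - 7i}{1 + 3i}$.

Multiply numerator and denominator by conjugate (1 - 3i):
= (9 - 7i)(1 - 3i) / (1^2 + 3^2)
= (-12 - 34i) / 10
Divide through by 2: (-6 - 17i) / 5
= -6/5 - (17/5)i


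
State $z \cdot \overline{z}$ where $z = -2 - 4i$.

z * conjugate(z) = |z|^2 = a^2 + b^2
= (-2)^2 + (-4)^2 = 20


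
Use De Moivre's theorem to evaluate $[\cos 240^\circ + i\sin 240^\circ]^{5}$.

By De Moivre: z^n = r^n(cos(nθ) + i sin(nθ))
= 1^5(cos(5*240°) + i sin(5*240°))
= 1(cos 120° + i sin 120°)
= -1/2 + (sqrt(3)/2)i


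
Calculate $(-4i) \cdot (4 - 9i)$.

(a1*a2 - b1*b2) + (a1*b2 + b1*a2)i
= (0 - 36) + (0 + (-16))i
= -36 - 16i


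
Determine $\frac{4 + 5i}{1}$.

Divisor is real, so divide each part by 1:
= 4 + 5i


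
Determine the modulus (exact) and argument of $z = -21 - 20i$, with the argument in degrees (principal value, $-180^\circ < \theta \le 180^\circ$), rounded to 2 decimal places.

|z| = sqrt((-21)^2 + (-20)^2) = 29
arg(z) = arctan(b/a) = arctan(-20/-21) (quadrant-adjusted) = -136.40°


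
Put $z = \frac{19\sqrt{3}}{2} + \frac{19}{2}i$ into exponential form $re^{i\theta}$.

r = |z| = sqrt((19*sqrt(3)/2)^2 + (19/2)^2) = sqrt(1083/4 + 361/4) = sqrt(361) = 19
θ = arctan(b/a) = arctan(9.5/16.4545) (quadrant-adjusted) = 30° = π/6
z = 19e^(i*π/6)


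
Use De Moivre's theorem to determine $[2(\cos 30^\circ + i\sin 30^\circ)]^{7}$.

By De Moivre: z^n = r^n(cos(nθ) + i sin(nθ))
= 2^7(cos(7*30°) + i sin(7*30°))
= 128(cos 210° + i sin 210°)
= -64*sqrt(3) - 64i


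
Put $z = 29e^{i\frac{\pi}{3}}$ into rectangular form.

a = r cos θ = 29 * 1/2 = 29/2
b = r sin θ = 29 * sqrt(3)/2 = 29*sqrt(3)/2
z = 29/2 + (29*sqrt(3)/2)i


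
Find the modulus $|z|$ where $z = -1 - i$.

|z| = sqrt(a^2 + b^2) = sqrt((-1)^2 + (-1)^2) = sqrt(2) = sqrt(2)


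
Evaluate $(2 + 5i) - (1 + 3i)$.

(2 - 1) + (5 - 3)i = 1 + 2i


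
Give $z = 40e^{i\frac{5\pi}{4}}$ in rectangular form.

a = r cos θ = 40 * -sqrt(2)/2 = -20*sqrt(2)
b = r sin θ = 40 * -sqrt(2)/2 = -20*sqrt(2)
z = -20*sqrt(2) - 20*sqrt(2)i


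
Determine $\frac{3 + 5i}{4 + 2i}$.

Multiply numerator and denominator by conjugate (4 - 2i):
= (3 + 5i)(4 - 2i) / (4^2 + 2^2)
= (22 + 14i) / 20
Divide through by 2: (11 + 7i) / 10
= 11/10 + (7/10)i


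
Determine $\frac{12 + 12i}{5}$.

Divisor is real, so divide each part by 5:
= 12/5 + (12/5)i


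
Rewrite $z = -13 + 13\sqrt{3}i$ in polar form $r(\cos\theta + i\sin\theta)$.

r = |z| = sqrt(a^2 + b^2) = sqrt((-13)^2 + (13*sqrt(3))^2) = sqrt(169 + 507) = sqrt(676) = 26
θ = arctan(b/a) = arctan(22.5167/-13) (quadrant-adjusted) = 120°
z = 26(cos 120° + i sin 120°)


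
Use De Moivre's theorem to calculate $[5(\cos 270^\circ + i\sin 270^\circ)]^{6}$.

By De Moivre: z^n = r^n(cos(nθ) + i sin(nθ))
= 5^6(cos(6*270°) + i sin(6*270°))
= 15625(cos 180° + i sin 180°)
= -15625


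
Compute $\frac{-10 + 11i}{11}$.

Divisor is real, so divide each part by 11:
= -10/11 + i


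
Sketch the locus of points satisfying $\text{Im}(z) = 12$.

Im(z) = y where z = x + yi; the equation y = 12 is satisfied by all points with that y-coordinate
Locus: Horizontal line y = 12


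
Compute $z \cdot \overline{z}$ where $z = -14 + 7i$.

z * conjugate(z) = |z|^2 = a^2 + b^2
= (-14)^2 + 7^2 = 245


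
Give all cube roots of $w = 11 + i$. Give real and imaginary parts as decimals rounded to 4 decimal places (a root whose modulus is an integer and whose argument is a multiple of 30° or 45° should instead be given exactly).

|w| = sqrt(122) ≈ 11.045361, arg(w) ≈ 5.194429°
Root modulus = sqrt(122)^(1/3) ≈ 2.227033
Root arguments: θ_k = (arg(w) + 360°k)/3 for k = 0, 1, ..., 2
Compute each root as (root modulus)(cos θ_k + i sin θ_k) using full-precision intermediates, then round to 4 decimal places.
Roots: 2.2260 + 0.0673i, -1.1713 + 1.8941i, -1.0547 - 1.9614i


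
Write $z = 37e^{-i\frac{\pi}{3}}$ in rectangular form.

a = r cos θ = 37 * 1/2 = 37/2
b = r sin θ = 37 * -sqrt(3)/2 = -37*sqrt(3)/2
z = 37/2 - (37*sqrt(3)/2)i


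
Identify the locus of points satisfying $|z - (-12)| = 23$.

|z - z0| = r describes a circle centered at z0 with radius r
Here z0 = -12 and r = 23
Locus: Circle centered at (-12, 0) with radius 23


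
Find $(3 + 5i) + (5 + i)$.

(3 + 5) + (5 + 1)i = 8 + 6i


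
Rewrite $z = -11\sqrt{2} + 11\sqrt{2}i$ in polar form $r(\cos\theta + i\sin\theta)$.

r = |z| = sqrt(a^2 + b^2) = sqrt((-11*sqrt(2))^2 + (11*sqrt(2))^2) = sqrt(242 + 242) = sqrt(484) = 22
θ = arctan(b/a) = arctan(15.5563/-15.5563) (quadrant-adjusted) = 135°
z = 22(cos 135° + i sin 135°)


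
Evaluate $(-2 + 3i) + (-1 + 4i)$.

(-2 + (-1)) + (3 + 4)i = -3 + 7i


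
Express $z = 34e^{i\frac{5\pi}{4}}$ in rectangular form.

a = r cos θ = 34 * -sqrt(2)/2 = -17*sqrt(2)
b = r sin θ = 34 * -sqrt(2)/2 = -17*sqrt(2)
z = -17*sqrt(2) - 17*sqrt(2)i


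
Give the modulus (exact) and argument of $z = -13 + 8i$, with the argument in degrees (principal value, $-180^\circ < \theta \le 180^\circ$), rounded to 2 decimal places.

|z| = sqrt((-13)^2 + 8^2) = sqrt(233)
arg(z) = arctan(b/a) = arctan(8/-13) (quadrant-adjusted) = 148.39°


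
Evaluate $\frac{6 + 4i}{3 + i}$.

Multiply numerator and denominator by conjugate (3 - i):
= (6 + 4i)(3 - i) / (3^2 + 1^2)
= (22 + 6i) / 10
Divide through by 2: (11 + 3i) / 5
= 11/5 + (3/5)i


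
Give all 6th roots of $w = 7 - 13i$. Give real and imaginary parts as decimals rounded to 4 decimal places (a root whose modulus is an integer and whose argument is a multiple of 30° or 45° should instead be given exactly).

|w| = sqrt(218) ≈ 14.764823, arg(w) ≈ 298.300756°
Root modulus = sqrt(218)^(1/6) ≈ 1.566287
Root arguments: θ_k = (arg(w) + 360°k)/6 for k = 0, 1, ..., 5
Compute each root as (root modulus)(cos θ_k + i sin θ_k) using full-precision intermediates, then round to 4 decimal places.
Roots: 1.0127 + 1.1949i, -0.5284 + 1.4745i, -1.5411 + 0.2796i, -1.0127 - 1.1949i, 0.5284 - 1.4745i, 1.5411 - 0.2796i


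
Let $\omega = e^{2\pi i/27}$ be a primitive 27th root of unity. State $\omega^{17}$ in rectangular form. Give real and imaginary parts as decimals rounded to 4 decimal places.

ω^17 = e^(2πi·17/27) = e^(i·34π/27)
= cos(34π/27) + i sin(34π/27)
= -0.6862 - 0.7274i


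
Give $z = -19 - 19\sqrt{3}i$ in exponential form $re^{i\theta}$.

r = |z| = sqrt((-19)^2 + (-19*sqrt(3))^2) = sqrt(361 + 1083) = sqrt(1444) = 38
θ = arctan(b/a) = arctan(-32.909/-19) (quadrant-adjusted) = 240° = 4π/3
z = 38e^(i*4π/3)


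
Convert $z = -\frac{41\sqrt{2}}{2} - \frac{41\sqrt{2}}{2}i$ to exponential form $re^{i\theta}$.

r = |z| = sqrt((-41*sqrt(2)/2)^2 + (-41*sqrt(2)/2)^2) = sqrt(1681/2 + 1681/2) = sqrt(1681) = 41
θ = arctan(b/a) = arctan(-28.9914/-28.9914) (quadrant-adjusted) = 225° = 5π/4
z = 41e^(i*5π/4)


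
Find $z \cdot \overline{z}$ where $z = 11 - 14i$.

z * conjugate(z) = |z|^2 = a^2 + b^2
= 11^2 + (-14)^2 = 317


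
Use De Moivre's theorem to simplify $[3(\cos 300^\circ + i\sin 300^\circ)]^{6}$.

By De Moivre: z^n = r^n(cos(nθ) + i sin(nθ))
= 3^6(cos(6*300°) + i sin(6*300°))
= 729(cos 0° + i sin 0°)
= 729


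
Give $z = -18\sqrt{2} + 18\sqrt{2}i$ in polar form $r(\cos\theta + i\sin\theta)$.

r = |z| = sqrt(a^2 + b^2) = sqrt((-18*sqrt(2))^2 + (18*sqrt(2))^2) = sqrt(648 + 648) = sqrt(1296) = 36
θ = arctan(b/a) = arctan(25.4558/-25.4558) (quadrant-adjusted) = 135°
z = 36(cos 135° + i sin 135°)


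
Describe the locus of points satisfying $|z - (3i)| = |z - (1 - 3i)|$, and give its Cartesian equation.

|z - z1| = |z - z2| means z is equidistant from z1 and z2,
i.e. the perpendicular bisector of the segment from (0, 3) to (1, -3) (midpoint (1/2, 0)).
With z = x + yi, square both sides:
(x - 0)^2 + (y - 3)^2 = (x - 1)^2 + (y - (-3))^2
The x^2 and y^2 terms cancel: 2x + (-12)y = 10 - 9 = 1
Simplify: 2x - 12y = 1
Locus: Perpendicular bisector of the segment from (0, 3) to (1, -3): the line 2x - 12y = 1


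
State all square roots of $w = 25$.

|w| = 25, arg(w) = 0°
Root modulus = 25^(1/2) = 5
Root arguments: θ_k = (0° + 360°k)/2 for k = 0, 1, ..., 1
Roots: 5, -5


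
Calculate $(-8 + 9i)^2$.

(a + bi)^2 = a^2 - b^2 + 2abi
= (-8)^2 - 9^2 + 2*(-8)*9i
= -17 - 144i


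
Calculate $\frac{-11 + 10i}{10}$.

Divisor is real, so divide each part by 10:
= -11/10 + i


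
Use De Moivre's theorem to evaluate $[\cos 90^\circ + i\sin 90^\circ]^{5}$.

By De Moivre: z^n = r^n(cos(nθ) + i sin(nθ))
= 1^5(cos(5*90°) + i sin(5*90°))
= 1(cos 90° + i sin 90°)
= i


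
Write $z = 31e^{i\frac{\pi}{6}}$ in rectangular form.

a = r cos θ = 31 * sqrt(3)/2 = 31*sqrt(3)/2
b = r sin θ = 31 * 1/2 = 31/2
z = 31*sqrt(3)/2 + (31/2)i


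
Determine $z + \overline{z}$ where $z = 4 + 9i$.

z + conjugate(z) = (a + bi) + (a - bi) = 2a
= 2 * 4 = 8


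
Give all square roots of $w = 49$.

|w| = 49, arg(w) = 0°
Root modulus = 49^(1/2) = 7
Root arguments: θ_k = (0° + 360°k)/2 for k = 0, 1, ..., 1
Roots: 7, -7


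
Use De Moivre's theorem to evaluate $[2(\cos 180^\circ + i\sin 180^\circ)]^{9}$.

By De Moivre: z^n = r^n(cos(nθ) + i sin(nθ))
= 2^9(cos(9*180°) + i sin(9*180°))
= 512(cos 180° + i sin 180°)
= -512


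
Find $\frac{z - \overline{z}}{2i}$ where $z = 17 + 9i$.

z - conjugate(z) = 2bi
(z - conjugate(z))/(2i) = 2bi/(2i) = b = 9


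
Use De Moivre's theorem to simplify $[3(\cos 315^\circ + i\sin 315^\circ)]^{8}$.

By De Moivre: z^n = r^n(cos(nθ) + i sin(nθ))
= 3^8(cos(8*315°) + i sin(8*315°))
= 6561(cos 0° + i sin 0°)
= 6561


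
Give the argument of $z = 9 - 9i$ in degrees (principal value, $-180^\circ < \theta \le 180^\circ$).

θ = arctan(b/a) = arctan(-9/9) (quadrant-adjusted) = -45°


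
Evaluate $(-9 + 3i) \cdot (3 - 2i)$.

(a1*a2 - b1*b2) + (a1*b2 + b1*a2)i
= (-27 - (-6)) + (18 + 9)i
= -21 + 27i


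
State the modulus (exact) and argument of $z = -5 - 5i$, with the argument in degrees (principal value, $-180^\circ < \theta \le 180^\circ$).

|z| = sqrt((-5)^2 + (-5)^2) = sqrt(50)
arg(z) = arctan(b/a) = arctan(-5/-5) (quadrant-adjusted) = -135°


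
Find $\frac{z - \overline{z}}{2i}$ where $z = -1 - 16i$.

z - conjugate(z) = 2bi
(z - conjugate(z))/(2i) = 2bi/(2i) = b = -16


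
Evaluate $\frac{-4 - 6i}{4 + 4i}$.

Multiply numerator and denominator by conjugate (4 - 4i):
= (-4 - 6i)(4 - 4i) / (4^2 + 4^2)
= (-40 - 8i) / 32
Divide through by 8: (-5 - i) / 4
= -5/4 - (1/4)i


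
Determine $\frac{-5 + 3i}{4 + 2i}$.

Multiply numerator and denominator by conjugate (4 - 2i):
= (-5 + 3i)(4 - 2i) / (4^2 + 2^2)
= (-14 + 22i) / 20
Divide through by 2: (-7 + 11i) / 10
= -7/10 + (11/10)i


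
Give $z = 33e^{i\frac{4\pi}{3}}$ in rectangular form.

a = r cos θ = 33 * -1/2 = -33/2
b = r sin θ = 33 * -sqrt(3)/2 = -33*sqrt(3)/2
z = -33/2 - (33*sqrt(3)/2)i


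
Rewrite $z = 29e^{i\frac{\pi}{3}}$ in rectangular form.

a = r cos θ = 29 * 1/2 = 29/2
b = r sin θ = 29 * sqrt(3)/2 = 29*sqrt(3)/2
z = 29/2 + (29*sqrt(3)/2)i


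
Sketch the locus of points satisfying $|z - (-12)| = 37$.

|z - z0| = r describes a circle centered at z0 with radius r
Here z0 = -12 and r = 37
Locus: Circle centered at (-12, 0) with radius 37


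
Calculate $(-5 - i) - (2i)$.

(-5 - 0) + (-1 - 2)i = -5 - 3i


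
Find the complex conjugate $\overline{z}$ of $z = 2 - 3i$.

If z = a + bi, then conjugate(z) = a - bi
conjugate(2 - 3i) = 2 + 3i


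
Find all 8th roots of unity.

ω_k = e^(2πik/8) = cos(2πk/8) + i sin(2πk/8) for k = 0, 1, ..., 7
Roots: 1, sqrt(2)/2 + (sqrt(2)/2)i, i, -sqrt(2)/2 + (sqrt(2)/2)i, -1, -sqrt(2)/2 - (sqrt(2)/2)i, -i, sqrt(2)/2 - (sqrt(2)/2)i


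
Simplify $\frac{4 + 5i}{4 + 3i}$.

Multiply numerator and denominator by conjugate (4 - 3i):
= (4 + 5i)(4 - 3i) / (4^2 + 3^2)
= (31 + 8i) / 25
= 31/25 + (8/25)i


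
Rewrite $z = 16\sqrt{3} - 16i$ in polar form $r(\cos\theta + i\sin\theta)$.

r = |z| = sqrt(a^2 + b^2) = sqrt((16*sqrt(3))^2 + (-16)^2) = sqrt(768 + 256) = sqrt(1024) = 32
θ = arctan(b/a) = arctan(-16/27.7128) (quadrant-adjusted) = 330°
z = 32(cos 330° + i sin 330°)


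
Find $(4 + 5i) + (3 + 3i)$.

(4 + 3) + (5 + 3)i = 7 + 8i


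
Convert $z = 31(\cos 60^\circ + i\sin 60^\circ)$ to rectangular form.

a = r cos θ = 31 * 1/2 = 31/2
b = r sin θ = 31 * sqrt(3)/2 = 31*sqrt(3)/2
z = 31/2 + (31*sqrt(3)/2)i
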